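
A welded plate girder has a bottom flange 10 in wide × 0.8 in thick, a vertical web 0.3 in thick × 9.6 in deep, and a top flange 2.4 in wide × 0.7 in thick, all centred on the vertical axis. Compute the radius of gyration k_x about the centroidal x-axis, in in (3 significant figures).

Break the section into simple shapes (no overlaps), measuring from the bottom-left corner of the bounding box.
Bottom plate: 10 × 0.8, A = 8 in², y = 0.4 in, Ī = 0.42667 in⁴.
Web plate: 0.3 × 9.6, A = 2.88 in², y = 5.6 in, Ī = 22.118 in⁴.
Top plate: 2.4 × 0.7, A = 1.68 in², y = 10.75 in, Ī = 0.0686 in⁴.
Centroid: ȳ = ΣA·y / ΣA = 2.9768 in.
Transfer each piece to the centroidal x-axis using Ī + A·d² with d = y − 2.9768:
  bottom plate: d = -2.5768 in → contributes +53.544 in⁴
  web plate: d = 2.6232 in → contributes +41.937 in⁴
  top plate: d = 7.7732 in → contributes +101.58 in⁴
Total I = 197.06 in⁴.
Radius of gyration: k = √(I/A) = √(197.06 / 12.56) = 3.961 in.

k_x ≈ 3.96 in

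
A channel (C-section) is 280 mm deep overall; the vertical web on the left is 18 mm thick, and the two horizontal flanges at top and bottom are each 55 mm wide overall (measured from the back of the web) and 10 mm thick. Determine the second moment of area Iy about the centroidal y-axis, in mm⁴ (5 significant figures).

Iy ≈ 7.0848 × 10⁵ mm⁴

Break the section into simple shapes (no overlaps), measuring from the bottom-left corner of the bounding box.
Web: 18 × 280, A = 5 040 mm², x = 9 mm, Ī = 136 080 mm⁴.
Top flange (beyond web): 37 × 10, A = 370 mm², x = 36.5 mm, Ī = 42210.83 mm⁴.
Bottom flange (beyond web): 37 × 10, A = 370 mm², x = 36.5 mm, Ī = 42210.83 mm⁴.
Centroid: x̄ = ΣA·x / ΣA = 12.52076 mm.
Transfer each piece to the centroidal y-axis using Ī + A·d² with d = x − 12.52076:
  web: d = -3.520761 mm → contributes +198554.6 mm⁴
  top flange (beyond web): d = 23.97924 mm → contributes +254962.3 mm⁴
  bottom flange (beyond web): d = 23.97924 mm → contributes +254962.3 mm⁴
Total I = 708479.2 mm⁴.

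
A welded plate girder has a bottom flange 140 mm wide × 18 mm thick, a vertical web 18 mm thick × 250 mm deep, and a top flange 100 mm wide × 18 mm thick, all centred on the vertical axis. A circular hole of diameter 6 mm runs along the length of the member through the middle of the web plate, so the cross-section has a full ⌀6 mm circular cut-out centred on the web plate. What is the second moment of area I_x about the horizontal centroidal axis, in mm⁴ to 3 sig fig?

Treat the section as a set of non-overlapping primitives; coordinates are from the bounding-box lower-left.
Bottom plate: 140 × 18, A = 2 520 mm², y = 9 mm, Ī = 68 040 mm⁴.
Web plate: 18 × 250, A = 4 500 mm², y = 143 mm, Ī = 23 437 500 mm⁴.
Top plate: 100 × 18, A = 1 800 mm², y = 277 mm, Ī = 48 600 mm⁴.
Hole (subtracted): ⌀6, A = 28.274 mm², y = 143 mm, Ī = 63.617 mm⁴.
Centroid: ȳ = ΣA·y / ΣA = 132.03 mm.
Transfer each piece to the horizontal centroidal axis using Ī + A·d² with d = y − 132.03:
  bottom plate: d = -123.03 mm → contributes +38 209 268 mm⁴
  web plate: d = 10.974 mm → contributes +23 979 425 mm⁴
  top plate: d = 144.97 mm → contributes +37 880 006 mm⁴
  hole: d = 10.974 mm → contributes −3468.6 mm⁴
Total I = 100 065 229 mm⁴.

I_x ≈ 1.00 × 10⁸ mm⁴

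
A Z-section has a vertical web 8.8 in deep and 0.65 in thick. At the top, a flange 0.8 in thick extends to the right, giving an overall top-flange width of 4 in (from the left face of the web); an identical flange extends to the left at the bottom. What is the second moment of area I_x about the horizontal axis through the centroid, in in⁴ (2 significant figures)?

Break the section into simple shapes (no overlaps), measuring from the bottom-left corner of the bounding box.
Web: 0.65 × 8.8, A = 5.72 in², y = 4.4 in, Ī = 36.91 in⁴.
Top flange (beyond web): 3.35 × 0.8, A = 2.68 in², y = 8.4 in, Ī = 0.1429 in⁴.
Bottom flange (beyond web): 3.35 × 0.8, A = 2.68 in², y = 0.4 in, Ī = 0.1429 in⁴.
Centroid: ȳ = ΣA·y / ΣA = 4.4 in.
Transfer each piece to the horizontal axis through the centroid using Ī + A·d² with d = y − 4.4:
  web: d = 0 in → contributes +36.91 in⁴
  top flange (beyond web): d = 4 in → contributes +43.02 in⁴
  bottom flange (beyond web): d = -4 in → contributes +43.02 in⁴
Total I = 123 in⁴.

I_x ≈ 120 in⁴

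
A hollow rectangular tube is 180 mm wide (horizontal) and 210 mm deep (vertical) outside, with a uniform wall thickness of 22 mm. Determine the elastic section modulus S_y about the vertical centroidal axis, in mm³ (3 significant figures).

S_y ≈ 7.47 × 10⁵ mm³

Treat the section as a set of non-overlapping primitives; coordinates are from the bounding-box lower-left.
Outer rectangle: 180 × 210, A = 37 800 mm², x = 90 mm, Ī = 102 060 000 mm⁴.
Inner void (subtracted): 136 × 166, A = 22 576 mm², x = 90 mm, Ī = 34 797 141 mm⁴.
By symmetry the centroid is at mid-width, x̄ = 90 mm.
All pieces are centred on the vertical centroidal axis, so I = ΣĪ (holes subtracted) = 67 262 859 mm⁴.
Extreme fibre distance c = 90 mm; S = I/c = 747 365 mm³.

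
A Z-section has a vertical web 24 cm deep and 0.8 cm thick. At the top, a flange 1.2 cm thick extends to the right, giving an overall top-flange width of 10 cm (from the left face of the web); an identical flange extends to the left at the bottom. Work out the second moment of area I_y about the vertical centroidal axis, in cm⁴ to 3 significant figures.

I_y ≈ 709 cm⁴

Split into non-overlapping primitives; take the origin at the lower-left of the bounding box.
Web: 0.8 × 24, A = 19.2 cm², x = 9.6 cm, Ī = 1.024 cm⁴.
Top flange (beyond web): 9.2 × 1.2, A = 11.04 cm², x = 14.6 cm, Ī = 77.869 cm⁴.
Bottom flange (beyond web): 9.2 × 1.2, A = 11.04 cm², x = 4.6 cm, Ī = 77.869 cm⁴.
Centroid: x̄ = ΣA·x / ΣA = 9.6 cm.
Transfer each piece to the vertical centroidal axis using Ī + A·d² with d = x − 9.6:
  web: d = 0 cm → contributes +1.024 cm⁴
  top flange (beyond web): d = 5 cm → contributes +353.87 cm⁴
  bottom flange (beyond web): d = -5 cm → contributes +353.87 cm⁴
Total I = 708.76 cm⁴.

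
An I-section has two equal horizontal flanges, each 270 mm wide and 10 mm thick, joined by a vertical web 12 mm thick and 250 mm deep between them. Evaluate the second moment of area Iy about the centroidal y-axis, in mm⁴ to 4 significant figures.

Iy ≈ 3.284 × 10⁷ mm⁴

Break the section into simple shapes (no overlaps), measuring from the bottom-left corner of the bounding box.
Bottom flange: 270 × 10, A = 2 700 mm², x = 135 mm, Ī = 16 402 500 mm⁴.
Web: 12 × 250, A = 3 000 mm², x = 135 mm, Ī = 36 000 mm⁴.
Top flange: 270 × 10, A = 2 700 mm², x = 135 mm, Ī = 16 402 500 mm⁴.
By symmetry the centroid is at mid-width, x̄ = 135 mm.
All pieces are centred on the centroidal y-axis, so I = ΣĪ = 32 841 000 mm⁴.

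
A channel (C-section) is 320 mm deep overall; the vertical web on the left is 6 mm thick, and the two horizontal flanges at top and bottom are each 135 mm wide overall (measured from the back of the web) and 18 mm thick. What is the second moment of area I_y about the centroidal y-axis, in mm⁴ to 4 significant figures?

Break the section into simple shapes (no overlaps), measuring from the bottom-left corner of the bounding box.
Web: 6 × 320, A = 1 920 mm², x = 3 mm, Ī = 5 760 mm⁴.
Top flange (beyond web): 129 × 18, A = 2 322 mm², x = 70.5 mm, Ī = 3 220 034 mm⁴.
Bottom flange (beyond web): 129 × 18, A = 2 322 mm², x = 70.5 mm, Ī = 3 220 034 mm⁴.
Centroid: x̄ = ΣA·x / ΣA = 50.7559 mm.
Transfer each piece to the centroidal y-axis using Ī + A·d² with d = x − 50.7559:
  web: d = -47.7559 mm → contributes +4 384 570 mm⁴
  top flange (beyond web): d = 19.7441 mm → contributes +4 125 214 mm⁴
  bottom flange (beyond web): d = 19.7441 mm → contributes +4 125 214 mm⁴
Total I = 12 634 997 mm⁴.

I_y ≈ 1.263 × 10⁷ mm⁴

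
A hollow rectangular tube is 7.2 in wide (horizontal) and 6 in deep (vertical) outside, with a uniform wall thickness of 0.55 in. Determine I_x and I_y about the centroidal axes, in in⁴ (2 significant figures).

Decompose the section into non-overlapping parts with the origin at the bottom-left of its bounding rectangle.
Outer rectangle: 7.2 × 6, A = 43.2 in², y = 3 in, Ī = 129.6 in⁴.
Inner void (subtracted): 6.1 × 4.9, A = 29.89 in², y = 3 in, Ī = 59.8 in⁴.
By symmetry the centroid is at mid-height, ȳ = 3 in.
All pieces are centred on the centroidal x-axis, so I = ΣĪ (holes subtracted) = 69.8 in⁴.
Repeating about the centroidal y-axis gives I_y = 93.94 in⁴.

I_x ≈ 70 in⁴, I_y ≈ 94 in⁴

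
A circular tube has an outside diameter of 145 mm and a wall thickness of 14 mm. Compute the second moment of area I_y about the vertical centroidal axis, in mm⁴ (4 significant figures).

Break the section into simple shapes (no overlaps), measuring from the bottom-left corner of the bounding box.
Outer circle: ⌀145, A = 16 513 mm², x = 72.5 mm, Ī = 21 699 109 mm⁴.
Bore (subtracted): ⌀117, A = 10751.3 mm², x = 72.5 mm, Ī = 9 198 422 mm⁴.
By symmetry the centroid is at mid-width, x̄ = 72.5 mm.
All pieces are centred on the vertical centroidal axis, so I = ΣĪ (holes subtracted) = 12 500 687 mm⁴.

I_y ≈ 1.250 × 10⁷ mm⁴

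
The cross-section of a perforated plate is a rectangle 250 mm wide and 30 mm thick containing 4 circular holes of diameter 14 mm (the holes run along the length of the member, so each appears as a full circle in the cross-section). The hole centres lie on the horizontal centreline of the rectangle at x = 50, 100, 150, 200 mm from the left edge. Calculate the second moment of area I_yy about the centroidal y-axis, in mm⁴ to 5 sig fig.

Decompose the section into non-overlapping parts with the origin at the bottom-left of its bounding rectangle.
Plate: 250 × 30, A = 7 500 mm², x = 125 mm, Ī = 39 062 500 mm⁴.
Hole 1 (subtracted): ⌀14, A = 153.938 mm², x = 50 mm, Ī = 1885.741 mm⁴.
Hole 2 (subtracted): ⌀14, A = 153.938 mm², x = 100 mm, Ī = 1885.741 mm⁴.
Hole 3 (subtracted): ⌀14, A = 153.938 mm², x = 150 mm, Ī = 1885.741 mm⁴.
Hole 4 (subtracted): ⌀14, A = 153.938 mm², x = 200 mm, Ī = 1885.741 mm⁴.
By symmetry the centroid is at mid-width, x̄ = 125 mm.
Transfer each piece to the centroidal y-axis using Ī + A·d² with d = x − 125:
  plate: d = 0 mm → contributes +39 062 500 mm⁴
  hole 1: d = -75 mm → contributes −867787.2 mm⁴
  hole 2: d = -25 mm → contributes −98097.02 mm⁴
  hole 3: d = 25 mm → contributes −98097.02 mm⁴
  hole 4: d = 75 mm → contributes −867787.2 mm⁴
Total I = 37 130 732 mm⁴.

I_yy ≈ 3.7131 × 10⁷ mm⁴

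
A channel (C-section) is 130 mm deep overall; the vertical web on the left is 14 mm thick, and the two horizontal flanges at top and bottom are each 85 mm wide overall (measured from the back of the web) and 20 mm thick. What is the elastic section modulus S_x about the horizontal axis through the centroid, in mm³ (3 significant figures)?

Treat the section as a set of non-overlapping primitives; coordinates are from the bounding-box lower-left.
Web: 14 × 130, A = 1 820 mm², y = 65 mm, Ī = 2 563 167 mm⁴.
Top flange (beyond web): 71 × 20, A = 1 420 mm², y = 120 mm, Ī = 47 333 mm⁴.
Bottom flange (beyond web): 71 × 20, A = 1 420 mm², y = 10 mm, Ī = 47 333 mm⁴.
By symmetry the centroid is at mid-height, ȳ = 65 mm.
Transfer each piece to the horizontal axis through the centroid using Ī + A·d² with d = y − 65:
  web: d = 0 mm → contributes +2 563 167 mm⁴
  top flange (beyond web): d = 55 mm → contributes +4 342 833 mm⁴
  bottom flange (beyond web): d = -55 mm → contributes +4 342 833 mm⁴
Total I = 11 248 833 mm⁴.
Extreme fibre distance c = 65 mm; S = I/c = 173 059 mm³.

S_x ≈ 1.73 × 10⁵ mm³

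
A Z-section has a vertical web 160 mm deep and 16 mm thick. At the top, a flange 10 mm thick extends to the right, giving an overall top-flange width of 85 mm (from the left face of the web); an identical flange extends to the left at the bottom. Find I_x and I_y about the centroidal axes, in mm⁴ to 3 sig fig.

Decompose the section into non-overlapping parts with the origin at the bottom-left of its bounding rectangle.
Web: 16 × 160, A = 2 560 mm², y = 80 mm, Ī = 5 461 333 mm⁴.
Top flange (beyond web): 69 × 10, A = 690 mm², y = 155 mm, Ī = 5 750 mm⁴.
Bottom flange (beyond web): 69 × 10, A = 690 mm², y = 5 mm, Ī = 5 750 mm⁴.
Centroid: ȳ = ΣA·y / ΣA = 80 mm.
Transfer each piece to the centroidal x-axis using Ī + A·d² with d = y − 80:
  web: d = 0 mm → contributes +5 461 333 mm⁴
  top flange (beyond web): d = 75 mm → contributes +3 887 000 mm⁴
  bottom flange (beyond web): d = -75 mm → contributes +3 887 000 mm⁴
Total I = 13 235 333 mm⁴.
For the y-axis: x̄ = 77 mm.
Repeating about the centroidal y-axis gives I_y = 3 094 753 mm⁴.

I_x ≈ 1.32 × 10⁷ mm⁴, I_y ≈ 3.09 × 10⁶ mm⁴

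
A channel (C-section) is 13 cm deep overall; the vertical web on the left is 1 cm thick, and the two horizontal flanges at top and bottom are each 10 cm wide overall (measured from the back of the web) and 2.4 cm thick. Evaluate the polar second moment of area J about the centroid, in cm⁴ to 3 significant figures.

J ≈ 1960 cm⁴

Decompose the section into non-overlapping parts with the origin at the bottom-left of its bounding rectangle.
Web: 1 × 13, A = 13 cm², y = 6.5 cm, Ī = 183.08 cm⁴.
Top flange (beyond web): 9 × 2.4, A = 21.6 cm², y = 11.8 cm, Ī = 10.368 cm⁴.
Bottom flange (beyond web): 9 × 2.4, A = 21.6 cm², y = 1.2 cm, Ī = 10.368 cm⁴.
By symmetry the centroid is at mid-height, ȳ = 6.5 cm.
Transfer each piece to the centroidal x-axis using Ī + A·d² with d = y − 6.5:
  web: d = 0 cm → contributes +183.08 cm⁴
  top flange (beyond web): d = 5.3 cm → contributes +617.11 cm⁴
  bottom flange (beyond web): d = -5.3 cm → contributes +617.11 cm⁴
Total I = 1417.3 cm⁴.
For the y-axis: x̄ = 4.3434 cm.
Repeating about the centroidal y-axis gives I_y = 542.51 cm⁴.
Polar second moment: J = I_x + I_y = 1959.8 cm⁴.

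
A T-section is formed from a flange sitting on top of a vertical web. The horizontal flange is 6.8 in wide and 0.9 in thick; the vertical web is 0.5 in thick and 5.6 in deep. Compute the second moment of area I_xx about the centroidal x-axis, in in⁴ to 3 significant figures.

I_xx ≈ 28.0 in⁴

Split into non-overlapping primitives; take the origin at the lower-left of the bounding box.
Flange: 6.8 × 0.9, A = 6.12 in², y = 6.05 in, Ī = 0.4131 in⁴.
Web: 0.5 × 5.6, A = 2.8 in², y = 2.8 in, Ī = 7.3173 in⁴.
Centroid: ȳ = ΣA·y / ΣA = 5.0298 in.
Transfer each piece to the centroidal x-axis using Ī + A·d² with d = y − 5.0298:
  flange: d = 1.0202 in → contributes +6.7826 in⁴
  web: d = -2.2298 in → contributes +21.239 in⁴
Total I = 28.022 in⁴.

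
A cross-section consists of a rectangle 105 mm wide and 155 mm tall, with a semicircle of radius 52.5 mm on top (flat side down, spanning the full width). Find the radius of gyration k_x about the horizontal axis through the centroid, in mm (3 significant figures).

k_x ≈ 57.2 mm

Split into non-overlapping primitives; take the origin at the lower-left of the bounding box.
Rectangular body: 105 × 155, A = 16 275 mm², y = 77.5 mm, Ī = 32 583 906 mm⁴.
Semicircular cap: semicircle r = 52.5, A = 4329.5 mm², y = 177.28 mm, Ī = 833 814 mm⁴.
Centroid: ȳ = ΣA·y / ΣA = 98.467 mm.
Transfer each piece to the horizontal axis through the centroid using Ī + A·d² with d = y − 98.467:
  rectangular body: d = -20.967 mm → contributes +39 738 339 mm⁴
  semicircular cap: d = 78.815 mm → contributes +27 727 959 mm⁴
Total I = 67 466 298 mm⁴.
Radius of gyration: k = √(I/A) = √(67 466 298 / 20 605) = 57.222 mm.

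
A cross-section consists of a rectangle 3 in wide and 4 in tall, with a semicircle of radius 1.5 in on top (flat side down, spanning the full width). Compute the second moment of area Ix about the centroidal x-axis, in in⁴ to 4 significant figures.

Treat the section as a set of non-overlapping primitives; coordinates are from the bounding-box lower-left.
Rectangular body: 3 × 4, A = 12 in², y = 2 in, Ī = 16 in⁴.
Semicircular cap: semicircle r = 1.5, A = 3.53429 in², y = 4.63662 in, Ī = 0.555645 in⁴.
Centroid: ȳ = ΣA·y / ΣA = 2.59987 in.
Transfer each piece to the centroidal x-axis using Ī + A·d² with d = y − 2.59987:
  rectangular body: d = -0.599872 in → contributes +20.3182 in⁴
  semicircular cap: d = 2.03675 in → contributes +15.2171 in⁴
Total I = 35.5353 in⁴.

Ix ≈ 35.54 in⁴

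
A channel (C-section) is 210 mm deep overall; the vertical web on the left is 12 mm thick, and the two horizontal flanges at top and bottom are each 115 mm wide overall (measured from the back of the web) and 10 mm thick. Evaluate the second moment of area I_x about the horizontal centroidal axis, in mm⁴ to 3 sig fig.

Split into non-overlapping primitives; take the origin at the lower-left of the bounding box.
Web: 12 × 210, A = 2 520 mm², y = 105 mm, Ī = 9 261 000 mm⁴.
Top flange (beyond web): 103 × 10, A = 1 030 mm², y = 205 mm, Ī = 8583.3 mm⁴.
Bottom flange (beyond web): 103 × 10, A = 1 030 mm², y = 5 mm, Ī = 8583.3 mm⁴.
By symmetry the centroid is at mid-height, ȳ = 105 mm.
Transfer each piece to the horizontal centroidal axis using Ī + A·d² with d = y − 105:
  web: d = 0 mm → contributes +9 261 000 mm⁴
  top flange (beyond web): d = 100 mm → contributes +10 308 583 mm⁴
  bottom flange (beyond web): d = -100 mm → contributes +10 308 583 mm⁴
Total I = 29 878 167 mm⁴.

I_x ≈ 2.99 × 10⁷ mm⁴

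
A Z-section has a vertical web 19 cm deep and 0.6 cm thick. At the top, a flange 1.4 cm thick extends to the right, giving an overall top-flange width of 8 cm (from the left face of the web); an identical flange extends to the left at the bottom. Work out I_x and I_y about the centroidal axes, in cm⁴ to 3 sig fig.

I_x ≈ 1950 cm⁴, I_y ≈ 426 cm⁴

Split into non-overlapping primitives; take the origin at the lower-left of the bounding box.
Web: 0.6 × 19, A = 11.4 cm², y = 9.5 cm, Ī = 342.95 cm⁴.
Top flange (beyond web): 7.4 × 1.4, A = 10.36 cm², y = 18.3 cm, Ī = 1.6921 cm⁴.
Bottom flange (beyond web): 7.4 × 1.4, A = 10.36 cm², y = 0.7 cm, Ī = 1.6921 cm⁴.
Centroid: ȳ = ΣA·y / ΣA = 9.5 cm.
Transfer each piece to the centroidal x-axis using Ī + A·d² with d = y − 9.5:
  web: d = 0 cm → contributes +342.95 cm⁴
  top flange (beyond web): d = 8.8 cm → contributes +803.97 cm⁴
  bottom flange (beyond web): d = -8.8 cm → contributes +803.97 cm⁴
Total I = 1950.9 cm⁴.
For the y-axis: x̄ = 7.7 cm.
Repeating about the centroidal y-axis gives I_y = 426.41 cm⁴.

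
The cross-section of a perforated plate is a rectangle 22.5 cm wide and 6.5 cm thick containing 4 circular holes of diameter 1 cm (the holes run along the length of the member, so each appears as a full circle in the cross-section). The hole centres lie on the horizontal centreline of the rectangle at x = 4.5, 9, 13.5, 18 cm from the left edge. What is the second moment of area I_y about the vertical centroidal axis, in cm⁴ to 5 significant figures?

Break the section into simple shapes (no overlaps), measuring from the bottom-left corner of the bounding box.
Plate: 22.5 × 6.5, A = 146.25 cm², x = 11.25 cm, Ī = 6169.922 cm⁴.
Hole 1 (subtracted): ⌀1, A = 0.7853982 cm², x = 4.5 cm, Ī = 0.04908739 cm⁴.
Hole 2 (subtracted): ⌀1, A = 0.7853982 cm², x = 9 cm, Ī = 0.04908739 cm⁴.
Hole 3 (subtracted): ⌀1, A = 0.7853982 cm², x = 13.5 cm, Ī = 0.04908739 cm⁴.
Hole 4 (subtracted): ⌀1, A = 0.7853982 cm², x = 18 cm, Ī = 0.04908739 cm⁴.
By symmetry the centroid is at mid-width, x̄ = 11.25 cm.
Transfer each piece to the vertical centroidal axis using Ī + A·d² with d = x − 11.25:
  plate: d = 0 cm → contributes +6169.922 cm⁴
  hole 1: d = -6.75 cm → contributes −35.83379 cm⁴
  hole 2: d = -2.25 cm → contributes −4.025166 cm⁴
  hole 3: d = 2.25 cm → contributes −4.025166 cm⁴
  hole 4: d = 6.75 cm → contributes −35.83379 cm⁴
Total I = 6090.204 cm⁴.

I_y ≈ 6090.2 cm⁴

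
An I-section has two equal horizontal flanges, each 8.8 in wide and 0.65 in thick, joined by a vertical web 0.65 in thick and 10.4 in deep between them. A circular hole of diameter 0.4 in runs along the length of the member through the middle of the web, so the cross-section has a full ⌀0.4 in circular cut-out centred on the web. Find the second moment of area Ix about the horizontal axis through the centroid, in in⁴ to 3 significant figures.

Decompose the section into non-overlapping parts with the origin at the bottom-left of its bounding rectangle.
Bottom flange: 8.8 × 0.65, A = 5.72 in², y = 0.325 in, Ī = 0.20139 in⁴.
Web: 0.65 × 10.4, A = 6.76 in², y = 5.85 in, Ī = 60.93 in⁴.
Top flange: 8.8 × 0.65, A = 5.72 in², y = 11.375 in, Ī = 0.20139 in⁴.
Hole (subtracted): ⌀0.4, A = 0.12566 in², y = 5.85 in, Ī = 0.0012566 in⁴.
By symmetry the centroid is at mid-height, ȳ = 5.85 in.
Transfer each piece to the horizontal axis through the centroid using Ī + A·d² with d = y − 5.85:
  bottom flange: d = -5.525 in → contributes +174.81 in⁴
  web: d = 0 in → contributes +60.93 in⁴
  top flange: d = 5.525 in → contributes +174.81 in⁴
  hole: d = 0 in → contributes −0.0012566 in⁴
Total I = 410.54 in⁴.

Ix ≈ 411 in⁴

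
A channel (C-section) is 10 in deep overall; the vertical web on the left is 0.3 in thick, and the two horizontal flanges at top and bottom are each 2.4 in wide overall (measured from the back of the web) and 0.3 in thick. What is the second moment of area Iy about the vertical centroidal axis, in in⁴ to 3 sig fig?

Break the section into simple shapes (no overlaps), measuring from the bottom-left corner of the bounding box.
Web: 0.3 × 10, A = 3 in², x = 0.15 in, Ī = 0.0225 in⁴.
Top flange (beyond web): 2.1 × 0.3, A = 0.63 in², x = 1.35 in, Ī = 0.23153 in⁴.
Bottom flange (beyond web): 2.1 × 0.3, A = 0.63 in², x = 1.35 in, Ī = 0.23153 in⁴.
Centroid: x̄ = ΣA·x / ΣA = 0.50493 in.
Transfer each piece to the vertical centroidal axis using Ī + A·d² with d = x − 0.50493:
  web: d = -0.35493 in → contributes +0.40043 in⁴
  top flange (beyond web): d = 0.84507 in → contributes +0.68144 in⁴
  bottom flange (beyond web): d = 0.84507 in → contributes +0.68144 in⁴
Total I = 1.7633 in⁴.

Iy ≈ 1.76 in⁴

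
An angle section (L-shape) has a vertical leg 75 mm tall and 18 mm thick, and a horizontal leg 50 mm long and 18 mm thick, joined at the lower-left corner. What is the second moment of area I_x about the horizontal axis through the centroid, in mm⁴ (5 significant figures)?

Split into non-overlapping primitives; take the origin at the lower-left of the bounding box.
Vertical leg: 18 × 75, A = 1 350 mm², y = 37.5 mm, Ī = 632812.5 mm⁴.
Horizontal leg (remainder): 32 × 18, A = 576 mm², y = 9 mm, Ī = 15 552 mm⁴.
Centroid: ȳ = ΣA·y / ΣA = 28.97664 mm.
Transfer each piece to the horizontal axis through the centroid using Ī + A·d² with d = y − 28.97664:
  vertical leg: d = 8.523364 mm → contributes +730 887 mm⁴
  horizontal leg (remainder): d = -19.97664 mm → contributes +245 414 mm⁴
Total I = 976300.9 mm⁴.

I_x ≈ 9.7630 × 10⁵ mm⁴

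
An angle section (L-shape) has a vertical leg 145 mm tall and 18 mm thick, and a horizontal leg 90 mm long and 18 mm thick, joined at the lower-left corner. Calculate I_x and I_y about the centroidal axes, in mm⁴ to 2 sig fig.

Break the section into simple shapes (no overlaps), measuring from the bottom-left corner of the bounding box.
Vertical leg: 18 × 145, A = 2 610 mm², y = 72.5 mm, Ī = 4 572 938 mm⁴.
Horizontal leg (remainder): 72 × 18, A = 1 296 mm², y = 9 mm, Ī = 34 992 mm⁴.
Centroid: ȳ = ΣA·y / ΣA = 51.43 mm.
Transfer each piece to the centroidal x-axis using Ī + A·d² with d = y − 51.43:
  vertical leg: d = 21.07 mm → contributes +5 731 537 mm⁴
  horizontal leg (remainder): d = -42.43 mm → contributes +2 368 283 mm⁴
Total I = 8 099 821 mm⁴.
For the y-axis: x̄ = 23.93 mm.
Repeating about the centroidal y-axis gives I_y = 2 383 973 mm⁴.

I_x ≈ 8.1 × 10⁶ mm⁴, I_y ≈ 2.4 × 10⁶ mm⁴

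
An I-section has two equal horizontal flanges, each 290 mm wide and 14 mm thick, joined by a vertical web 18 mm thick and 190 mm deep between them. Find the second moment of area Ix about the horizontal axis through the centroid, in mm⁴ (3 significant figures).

Break the section into simple shapes (no overlaps), measuring from the bottom-left corner of the bounding box.
Bottom flange: 290 × 14, A = 4 060 mm², y = 7 mm, Ī = 66 313 mm⁴.
Web: 18 × 190, A = 3 420 mm², y = 109 mm, Ī = 10 288 500 mm⁴.
Top flange: 290 × 14, A = 4 060 mm², y = 211 mm, Ī = 66 313 mm⁴.
By symmetry the centroid is at mid-height, ȳ = 109 mm.
Transfer each piece to the horizontal axis through the centroid using Ī + A·d² with d = y − 109:
  bottom flange: d = -102 mm → contributes +42 306 553 mm⁴
  web: d = 0 mm → contributes +10 288 500 mm⁴
  top flange: d = 102 mm → contributes +42 306 553 mm⁴
Total I = 94 901 607 mm⁴.

Ix ≈ 9.49 × 10⁷ mm⁴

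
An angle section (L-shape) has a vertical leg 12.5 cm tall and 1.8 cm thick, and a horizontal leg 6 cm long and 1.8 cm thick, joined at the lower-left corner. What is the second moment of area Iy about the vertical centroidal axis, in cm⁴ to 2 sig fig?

Split into non-overlapping primitives; take the origin at the lower-left of the bounding box.
Vertical leg: 1.8 × 12.5, A = 22.5 cm², x = 0.9 cm, Ī = 6.075 cm⁴.
Horizontal leg (remainder): 4.2 × 1.8, A = 7.56 cm², x = 3.9 cm, Ī = 11.11 cm⁴.
Centroid: x̄ = ΣA·x / ΣA = 1.654 cm.
Transfer each piece to the vertical centroidal axis using Ī + A·d² with d = x − 1.654:
  vertical leg: d = -0.7545 cm → contributes +18.88 cm⁴
  horizontal leg (remainder): d = 2.246 cm → contributes +49.23 cm⁴
Total I = 68.12 cm⁴.

Iy ≈ 68 cm⁴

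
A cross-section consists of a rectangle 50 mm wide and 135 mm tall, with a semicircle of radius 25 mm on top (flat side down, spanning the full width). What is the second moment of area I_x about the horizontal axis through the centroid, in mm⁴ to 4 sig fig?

I_x ≈ 1.552 × 10⁷ mm⁴

Treat the section as a set of non-overlapping primitives; coordinates are from the bounding-box lower-left.
Rectangular body: 50 × 135, A = 6 750 mm², y = 67.5 mm, Ī = 10 251 563 mm⁴.
Semicircular cap: semicircle r = 25, A = 981.748 mm², y = 145.61 mm, Ī = 42873.8 mm⁴.
Centroid: ȳ = ΣA·y / ΣA = 77.4182 mm.
Transfer each piece to the horizontal axis through the centroid using Ī + A·d² with d = y − 77.4182:
  rectangular body: d = -9.91815 mm → contributes +10 915 558 mm⁴
  semicircular cap: d = 68.1922 mm → contributes +4 608 171 mm⁴
Total I = 15 523 729 mm⁴.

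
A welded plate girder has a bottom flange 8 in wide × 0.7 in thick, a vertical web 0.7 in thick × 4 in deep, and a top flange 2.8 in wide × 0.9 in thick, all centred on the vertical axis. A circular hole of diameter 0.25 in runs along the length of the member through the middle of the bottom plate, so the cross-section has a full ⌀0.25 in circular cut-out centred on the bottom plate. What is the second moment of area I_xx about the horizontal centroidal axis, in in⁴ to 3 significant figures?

I_xx ≈ 45.6 in⁴

Break the section into simple shapes (no overlaps), measuring from the bottom-left corner of the bounding box.
Bottom plate: 8 × 0.7, A = 5.6 in², y = 0.35 in, Ī = 0.22867 in⁴.
Web plate: 0.7 × 4, A = 2.8 in², y = 2.7 in, Ī = 3.7333 in⁴.
Top plate: 2.8 × 0.9, A = 2.52 in², y = 5.15 in, Ī = 0.1701 in⁴.
Hole (subtracted): ⌀0.25, A = 0.049087 in², y = 0.35 in, Ī = 0.00019175 in⁴.
Centroid: ȳ = ΣA·y / ΣA = 2.068 in.
Transfer each piece to the horizontal centroidal axis using Ī + A·d² with d = y − 2.068:
  bottom plate: d = -1.718 in → contributes +16.757 in⁴
  web plate: d = 0.63202 in → contributes +4.8518 in⁴
  top plate: d = 3.082 in → contributes +24.107 in⁴
  hole: d = -1.718 in → contributes −0.14507 in⁴
Total I = 45.571 in⁴.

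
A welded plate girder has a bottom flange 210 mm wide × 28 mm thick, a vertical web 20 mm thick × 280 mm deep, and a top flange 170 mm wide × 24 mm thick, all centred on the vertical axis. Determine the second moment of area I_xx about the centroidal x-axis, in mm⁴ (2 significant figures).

Split into non-overlapping primitives; take the origin at the lower-left of the bounding box.
Bottom plate: 210 × 28, A = 5 880 mm², y = 14 mm, Ī = 384 160 mm⁴.
Web plate: 20 × 280, A = 5 600 mm², y = 168 mm, Ī = 36 586 667 mm⁴.
Top plate: 170 × 24, A = 4 080 mm², y = 320 mm, Ī = 195 840 mm⁴.
Centroid: ȳ = ΣA·y / ΣA = 149.7 mm.
Transfer each piece to the centroidal x-axis using Ī + A·d² with d = y − 149.7:
  bottom plate: d = -135.7 mm → contributes +108 598 604 mm⁴
  web plate: d = 18.34 mm → contributes +38 470 121 mm⁴
  top plate: d = 170.3 mm → contributes +118 579 031 mm⁴
Total I = 265 647 755 mm⁴.

I_xx ≈ 2.7 × 10⁸ mm⁴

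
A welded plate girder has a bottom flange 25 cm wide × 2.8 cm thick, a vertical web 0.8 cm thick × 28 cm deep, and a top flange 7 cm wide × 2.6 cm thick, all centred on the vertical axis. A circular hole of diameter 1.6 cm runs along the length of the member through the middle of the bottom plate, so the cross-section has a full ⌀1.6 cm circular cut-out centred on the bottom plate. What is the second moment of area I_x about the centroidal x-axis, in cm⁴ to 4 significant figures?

I_x ≈ 1.646 × 10⁴ cm⁴

Break the section into simple shapes (no overlaps), measuring from the bottom-left corner of the bounding box.
Bottom plate: 25 × 2.8, A = 70 cm², y = 1.4 cm, Ī = 45.7333 cm⁴.
Web plate: 0.8 × 28, A = 22.4 cm², y = 16.8 cm, Ī = 1463.47 cm⁴.
Top plate: 7 × 2.6, A = 18.2 cm², y = 32.1 cm, Ī = 10.2527 cm⁴.
Hole (subtracted): ⌀1.6, A = 2.01062 cm², y = 1.4 cm, Ī = 0.321699 cm⁴.
Centroid: ȳ = ΣA·y / ΣA = 9.72218 cm.
Transfer each piece to the centroidal x-axis using Ī + A·d² with d = y − 9.72218:
  bottom plate: d = -8.32218 cm → contributes +4893.84 cm⁴
  web plate: d = 7.07782 cm → contributes +2585.61 cm⁴
  top plate: d = 22.3778 cm → contributes +9124.21 cm⁴
  hole: d = -8.32218 cm → contributes −139.574 cm⁴
Total I = 16464.1 cm⁴.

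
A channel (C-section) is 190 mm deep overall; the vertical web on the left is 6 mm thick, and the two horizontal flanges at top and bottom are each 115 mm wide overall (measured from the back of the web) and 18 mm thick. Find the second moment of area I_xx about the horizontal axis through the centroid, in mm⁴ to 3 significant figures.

Split into non-overlapping primitives; take the origin at the lower-left of the bounding box.
Web: 6 × 190, A = 1 140 mm², y = 95 mm, Ī = 3 429 500 mm⁴.
Top flange (beyond web): 109 × 18, A = 1 962 mm², y = 181 mm, Ī = 52 974 mm⁴.
Bottom flange (beyond web): 109 × 18, A = 1 962 mm², y = 9 mm, Ī = 52 974 mm⁴.
By symmetry the centroid is at mid-height, ȳ = 95 mm.
Transfer each piece to the horizontal axis through the centroid using Ī + A·d² with d = y − 95:
  web: d = 0 mm → contributes +3 429 500 mm⁴
  top flange (beyond web): d = 86 mm → contributes +14 563 926 mm⁴
  bottom flange (beyond web): d = -86 mm → contributes +14 563 926 mm⁴
Total I = 32 557 352 mm⁴.

I_xx ≈ 3.26 × 10⁷ mm⁴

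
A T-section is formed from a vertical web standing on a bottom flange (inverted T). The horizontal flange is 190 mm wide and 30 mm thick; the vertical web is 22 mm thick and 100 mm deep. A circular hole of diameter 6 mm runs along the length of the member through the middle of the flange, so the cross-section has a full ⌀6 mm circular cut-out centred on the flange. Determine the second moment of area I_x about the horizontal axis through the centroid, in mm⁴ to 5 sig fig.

I_x ≈ 8.9580 × 10⁶ mm⁴

Split into non-overlapping primitives; take the origin at the lower-left of the bounding box.
Flange: 190 × 30, A = 5 700 mm², y = 15 mm, Ī = 427 500 mm⁴.
Web: 22 × 100, A = 2 200 mm², y = 80 mm, Ī = 1 833 333 mm⁴.
Hole (subtracted): ⌀6, A = 28.27433 mm², y = 15 mm, Ī = 63.61725 mm⁴.
Centroid: ȳ = ΣA·y / ΣA = 33.16628 mm.
Transfer each piece to the horizontal axis through the centroid using Ī + A·d² with d = y − 33.16628:
  flange: d = -18.16628 mm → contributes +2 308 579 mm⁴
  web: d = 46.83372 mm → contributes +6 658 807 mm⁴
  hole: d = -18.16628 mm → contributes −9394.539 mm⁴
Total I = 8 957 991 mm⁴.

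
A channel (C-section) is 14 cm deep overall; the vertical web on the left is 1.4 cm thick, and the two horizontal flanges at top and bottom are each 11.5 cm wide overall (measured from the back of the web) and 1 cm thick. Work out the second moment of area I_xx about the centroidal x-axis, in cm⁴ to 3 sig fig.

I_xx ≈ 1180 cm⁴

Treat the section as a set of non-overlapping primitives; coordinates are from the bounding-box lower-left.
Web: 1.4 × 14, A = 19.6 cm², y = 7 cm, Ī = 320.13 cm⁴.
Top flange (beyond web): 10.1 × 1, A = 10.1 cm², y = 13.5 cm, Ī = 0.84167 cm⁴.
Bottom flange (beyond web): 10.1 × 1, A = 10.1 cm², y = 0.5 cm, Ī = 0.84167 cm⁴.
By symmetry the centroid is at mid-height, ȳ = 7 cm.
Transfer each piece to the centroidal x-axis using Ī + A·d² with d = y − 7:
  web: d = 0 cm → contributes +320.13 cm⁴
  top flange (beyond web): d = 6.5 cm → contributes +427.57 cm⁴
  bottom flange (beyond web): d = -6.5 cm → contributes +427.57 cm⁴
Total I = 1175.3 cm⁴.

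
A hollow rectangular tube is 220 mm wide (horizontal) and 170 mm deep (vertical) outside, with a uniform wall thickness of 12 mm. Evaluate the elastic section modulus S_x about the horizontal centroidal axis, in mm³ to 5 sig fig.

S_x ≈ 4.6165 × 10⁵ mm³

Break the section into simple shapes (no overlaps), measuring from the bottom-left corner of the bounding box.
Outer rectangle: 220 × 170, A = 37 400 mm², y = 85 mm, Ī = 90 071 667 mm⁴.
Inner void (subtracted): 196 × 146, A = 28 616 mm², y = 85 mm, Ī = 50 831 555 mm⁴.
By symmetry the centroid is at mid-height, ȳ = 85 mm.
All pieces are centred on the horizontal centroidal axis, so I = ΣĪ (holes subtracted) = 39 240 112 mm⁴.
Extreme fibre distance c = 85 mm; S = I/c = 461648.4 mm³.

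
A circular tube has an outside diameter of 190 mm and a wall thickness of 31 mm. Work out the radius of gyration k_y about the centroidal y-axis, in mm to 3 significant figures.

Decompose the section into non-overlapping parts with the origin at the bottom-left of its bounding rectangle.
Outer circle: ⌀190, A = 28 353 mm², x = 95 mm, Ī = 63 971 171 mm⁴.
Bore (subtracted): ⌀128, A = 12 868 mm², x = 95 mm, Ī = 13 176 795 mm⁴.
By symmetry the centroid is at mid-width, x̄ = 95 mm.
All pieces are centred on the centroidal y-axis, so I = ΣĪ (holes subtracted) = 50 794 377 mm⁴.
Radius of gyration: k = √(I/A) = √(50 794 377 / 15 485) = 57.273 mm.

k_y ≈ 57.3 mm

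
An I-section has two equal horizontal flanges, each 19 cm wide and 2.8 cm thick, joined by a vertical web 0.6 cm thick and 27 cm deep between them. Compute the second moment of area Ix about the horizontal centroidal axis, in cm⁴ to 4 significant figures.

Ix ≈ 2.468 × 10⁴ cm⁴

Break the section into simple shapes (no overlaps), measuring from the bottom-left corner of the bounding box.
Bottom flange: 19 × 2.8, A = 53.2 cm², y = 1.4 cm, Ī = 34.7573 cm⁴.
Web: 0.6 × 27, A = 16.2 cm², y = 16.3 cm, Ī = 984.15 cm⁴.
Top flange: 19 × 2.8, A = 53.2 cm², y = 31.2 cm, Ī = 34.7573 cm⁴.
By symmetry the centroid is at mid-height, ȳ = 16.3 cm.
Transfer each piece to the horizontal centroidal axis using Ī + A·d² with d = y − 16.3:
  bottom flange: d = -14.9 cm → contributes +11845.7 cm⁴
  web: d = 0 cm → contributes +984.15 cm⁴
  top flange: d = 14.9 cm → contributes +11845.7 cm⁴
Total I = 24675.5 cm⁴.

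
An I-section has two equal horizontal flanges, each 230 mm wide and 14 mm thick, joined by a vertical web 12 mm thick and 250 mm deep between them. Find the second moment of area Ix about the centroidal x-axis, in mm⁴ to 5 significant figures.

Split into non-overlapping primitives; take the origin at the lower-left of the bounding box.
Bottom flange: 230 × 14, A = 3 220 mm², y = 7 mm, Ī = 52593.33 mm⁴.
Web: 12 × 250, A = 3 000 mm², y = 139 mm, Ī = 15 625 000 mm⁴.
Top flange: 230 × 14, A = 3 220 mm², y = 271 mm, Ī = 52593.33 mm⁴.
By symmetry the centroid is at mid-height, ȳ = 139 mm.
Transfer each piece to the centroidal x-axis using Ī + A·d² with d = y − 139:
  bottom flange: d = -132 mm → contributes +56 157 873 mm⁴
  web: d = 0 mm → contributes +15 625 000 mm⁴
  top flange: d = 132 mm → contributes +56 157 873 mm⁴
Total I = 127 940 747 mm⁴.

Ix ≈ 1.2794 × 10⁸ mm⁴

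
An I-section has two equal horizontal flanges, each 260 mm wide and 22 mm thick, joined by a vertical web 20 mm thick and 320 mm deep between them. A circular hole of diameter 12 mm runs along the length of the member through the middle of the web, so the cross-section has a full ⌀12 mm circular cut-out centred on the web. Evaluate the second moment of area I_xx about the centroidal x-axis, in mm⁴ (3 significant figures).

Break the section into simple shapes (no overlaps), measuring from the bottom-left corner of the bounding box.
Bottom flange: 260 × 22, A = 5 720 mm², y = 11 mm, Ī = 230 707 mm⁴.
Web: 20 × 320, A = 6 400 mm², y = 182 mm, Ī = 54 613 333 mm⁴.
Top flange: 260 × 22, A = 5 720 mm², y = 353 mm, Ī = 230 707 mm⁴.
Hole (subtracted): ⌀12, A = 113.1 mm², y = 182 mm, Ī = 1017.9 mm⁴.
By symmetry the centroid is at mid-height, ȳ = 182 mm.
Transfer each piece to the centroidal x-axis using Ī + A·d² with d = y − 182:
  bottom flange: d = -171 mm → contributes +167 489 227 mm⁴
  web: d = 0 mm → contributes +54 613 333 mm⁴
  top flange: d = 171 mm → contributes +167 489 227 mm⁴
  hole: d = 0 mm → contributes −1017.9 mm⁴
Total I = 389 590 769 mm⁴.

I_xx ≈ 3.90 × 10⁸ mm⁴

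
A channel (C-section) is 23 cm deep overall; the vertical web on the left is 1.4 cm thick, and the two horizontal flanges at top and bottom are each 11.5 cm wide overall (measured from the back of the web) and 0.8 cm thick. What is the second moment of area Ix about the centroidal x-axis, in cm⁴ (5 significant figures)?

Ix ≈ 3411.4 cm⁴

Split into non-overlapping primitives; take the origin at the lower-left of the bounding box.
Web: 1.4 × 23, A = 32.2 cm², y = 11.5 cm, Ī = 1419.483 cm⁴.
Top flange (beyond web): 10.1 × 0.8, A = 8.08 cm², y = 22.6 cm, Ī = 0.4309333 cm⁴.
Bottom flange (beyond web): 10.1 × 0.8, A = 8.08 cm², y = 0.4 cm, Ī = 0.4309333 cm⁴.
By symmetry the centroid is at mid-height, ȳ = 11.5 cm.
Transfer each piece to the centroidal x-axis using Ī + A·d² with d = y − 11.5:
  web: d = 0 cm → contributes +1419.483 cm⁴
  top flange (beyond web): d = 11.1 cm → contributes +995.9677 cm⁴
  bottom flange (beyond web): d = -11.1 cm → contributes +995.9677 cm⁴
Total I = 3411.419 cm⁴.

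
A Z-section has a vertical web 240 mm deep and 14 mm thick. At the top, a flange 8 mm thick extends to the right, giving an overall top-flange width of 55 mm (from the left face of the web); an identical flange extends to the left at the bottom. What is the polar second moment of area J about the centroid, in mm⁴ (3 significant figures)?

Split into non-overlapping primitives; take the origin at the lower-left of the bounding box.
Web: 14 × 240, A = 3 360 mm², y = 120 mm, Ī = 16 128 000 mm⁴.
Top flange (beyond web): 41 × 8, A = 328 mm², y = 236 mm, Ī = 1749.3 mm⁴.
Bottom flange (beyond web): 41 × 8, A = 328 mm², y = 4 mm, Ī = 1749.3 mm⁴.
Centroid: ȳ = ΣA·y / ΣA = 120 mm.
Transfer each piece to the centroidal x-axis using Ī + A·d² with d = y − 120:
  web: d = 0 mm → contributes +16 128 000 mm⁴
  top flange (beyond web): d = 116 mm → contributes +4 415 317 mm⁴
  bottom flange (beyond web): d = -116 mm → contributes +4 415 317 mm⁴
Total I = 24 958 635 mm⁴.
For the y-axis: x̄ = 48 mm.
Repeating about the centroidal y-axis gives I_y = 642 875 mm⁴.
Polar second moment: J = I_x + I_y = 25 601 509 mm⁴.

J ≈ 2.56 × 10⁷ mm⁴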